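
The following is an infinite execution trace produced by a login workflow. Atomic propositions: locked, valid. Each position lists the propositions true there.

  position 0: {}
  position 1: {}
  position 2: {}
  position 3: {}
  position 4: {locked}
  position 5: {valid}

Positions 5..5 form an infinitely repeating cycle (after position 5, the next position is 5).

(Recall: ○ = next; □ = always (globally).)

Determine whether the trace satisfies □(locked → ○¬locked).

locked → ○¬locked holds at every position 0..5, and those are all positions ever visited, so □(locked → ○¬locked) holds.
Positions where locked holds: 4.
Check ○¬locked at each: 4→ok.

Satisfied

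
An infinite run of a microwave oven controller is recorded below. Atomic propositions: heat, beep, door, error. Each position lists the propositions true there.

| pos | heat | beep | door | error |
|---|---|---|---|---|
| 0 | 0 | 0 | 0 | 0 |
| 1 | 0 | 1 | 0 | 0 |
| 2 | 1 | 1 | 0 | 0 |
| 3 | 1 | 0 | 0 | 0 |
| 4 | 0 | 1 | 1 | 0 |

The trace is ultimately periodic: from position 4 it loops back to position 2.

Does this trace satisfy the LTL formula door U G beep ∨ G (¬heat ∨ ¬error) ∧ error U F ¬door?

Walking from position 0: at position 0, G beep has not yet held and door fails, so door U G beep is false.
At position 0: door U G beep is false; G (¬heat ∨ ¬error) ∧ error U F ¬door is true; so door U G beep ∨ G (¬heat ∨ ¬error) ∧ error U F ¬door is true.

Holds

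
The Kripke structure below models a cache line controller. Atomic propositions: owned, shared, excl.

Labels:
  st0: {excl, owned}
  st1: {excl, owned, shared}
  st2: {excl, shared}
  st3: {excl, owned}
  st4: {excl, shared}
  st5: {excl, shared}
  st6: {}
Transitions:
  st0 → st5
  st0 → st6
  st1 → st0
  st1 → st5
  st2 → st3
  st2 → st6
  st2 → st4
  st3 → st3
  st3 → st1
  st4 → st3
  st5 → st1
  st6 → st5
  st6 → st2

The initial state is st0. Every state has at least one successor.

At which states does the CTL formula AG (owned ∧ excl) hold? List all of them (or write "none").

States satisfying owned ∧ excl: {st0, st1, st3}.
States satisfying AG (owned ∧ excl): ∅.

none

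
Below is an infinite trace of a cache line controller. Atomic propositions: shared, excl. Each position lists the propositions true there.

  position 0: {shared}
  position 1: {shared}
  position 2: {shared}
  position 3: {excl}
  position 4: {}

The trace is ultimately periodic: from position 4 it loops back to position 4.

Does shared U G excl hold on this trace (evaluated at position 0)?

Walking from position 0: at position 3, G excl has not yet held and shared fails, so shared U G excl is false.

No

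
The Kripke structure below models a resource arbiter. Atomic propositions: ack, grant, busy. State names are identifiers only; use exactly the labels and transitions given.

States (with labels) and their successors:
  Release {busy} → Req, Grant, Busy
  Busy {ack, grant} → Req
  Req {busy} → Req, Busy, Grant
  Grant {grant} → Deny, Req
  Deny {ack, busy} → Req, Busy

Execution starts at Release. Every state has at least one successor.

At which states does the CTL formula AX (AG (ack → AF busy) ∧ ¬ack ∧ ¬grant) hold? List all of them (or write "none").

States satisfying AG (ack → AF busy) ∧ ¬ack ∧ ¬grant: {Release, Req}.
States satisfying AX (AG (ack → AF busy) ∧ ¬ack ∧ ¬grant): {Busy}.

{Busy}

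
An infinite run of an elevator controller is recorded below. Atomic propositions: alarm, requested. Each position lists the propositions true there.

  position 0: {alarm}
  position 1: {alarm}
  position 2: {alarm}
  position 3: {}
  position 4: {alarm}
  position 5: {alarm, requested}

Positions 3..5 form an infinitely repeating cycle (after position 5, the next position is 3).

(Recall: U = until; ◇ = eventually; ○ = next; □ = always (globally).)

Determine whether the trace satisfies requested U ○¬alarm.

Walking from position 0: at position 0, ○¬alarm has not yet held and requested fails, so requested U ○¬alarm is false.

No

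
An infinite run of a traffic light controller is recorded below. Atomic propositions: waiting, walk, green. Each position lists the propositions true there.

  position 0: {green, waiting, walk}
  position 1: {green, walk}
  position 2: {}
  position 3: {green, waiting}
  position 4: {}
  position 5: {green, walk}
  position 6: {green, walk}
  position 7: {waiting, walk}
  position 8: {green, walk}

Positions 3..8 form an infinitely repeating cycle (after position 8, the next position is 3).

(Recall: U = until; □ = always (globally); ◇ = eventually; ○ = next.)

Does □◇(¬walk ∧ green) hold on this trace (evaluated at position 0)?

◇(¬walk ∧ green) holds at every position 0..8, and those are all positions ever visited, so □◇(¬walk ∧ green) holds.

Yes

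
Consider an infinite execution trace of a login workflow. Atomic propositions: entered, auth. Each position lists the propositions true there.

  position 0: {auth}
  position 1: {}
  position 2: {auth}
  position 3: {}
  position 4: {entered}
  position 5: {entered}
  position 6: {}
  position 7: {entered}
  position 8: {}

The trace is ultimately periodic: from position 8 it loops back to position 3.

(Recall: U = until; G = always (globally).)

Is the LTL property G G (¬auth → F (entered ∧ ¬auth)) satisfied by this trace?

Satisfied

G (¬auth → F (entered ∧ ¬auth)) holds at every position 0..8, and those are all positions ever visited, so G G (¬auth → F (entered ∧ ¬auth)) holds.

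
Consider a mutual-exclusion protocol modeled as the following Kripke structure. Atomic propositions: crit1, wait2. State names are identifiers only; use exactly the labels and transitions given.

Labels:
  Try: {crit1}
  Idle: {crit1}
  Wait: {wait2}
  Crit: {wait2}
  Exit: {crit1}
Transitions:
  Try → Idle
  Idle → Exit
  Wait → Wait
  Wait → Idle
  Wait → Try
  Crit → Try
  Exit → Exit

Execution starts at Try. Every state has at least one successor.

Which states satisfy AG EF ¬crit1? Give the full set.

none

States satisfying EF ¬crit1: {Wait, Crit}.
States satisfying AG EF ¬crit1: ∅.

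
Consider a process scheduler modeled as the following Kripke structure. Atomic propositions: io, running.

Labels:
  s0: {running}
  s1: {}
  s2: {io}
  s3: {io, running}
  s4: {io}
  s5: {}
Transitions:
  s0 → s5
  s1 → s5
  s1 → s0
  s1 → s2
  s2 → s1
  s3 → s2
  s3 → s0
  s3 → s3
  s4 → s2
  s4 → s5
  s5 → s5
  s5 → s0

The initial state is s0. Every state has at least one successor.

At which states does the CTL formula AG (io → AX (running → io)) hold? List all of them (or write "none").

{s0, s1, s2, s4, s5}

States satisfying io → AX (running → io): {s0, s1, s2, s4, s5}.
States satisfying AG (io → AX (running → io)): {s0, s1, s2, s4, s5}.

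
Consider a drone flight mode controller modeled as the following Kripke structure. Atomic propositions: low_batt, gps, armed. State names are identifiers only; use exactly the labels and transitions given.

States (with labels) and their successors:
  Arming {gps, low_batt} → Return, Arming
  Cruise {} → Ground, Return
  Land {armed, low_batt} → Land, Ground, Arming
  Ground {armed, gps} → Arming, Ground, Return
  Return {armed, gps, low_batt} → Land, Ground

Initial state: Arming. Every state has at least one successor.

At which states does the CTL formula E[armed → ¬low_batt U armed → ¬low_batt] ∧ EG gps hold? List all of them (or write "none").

States satisfying armed → ¬low_batt: {Arming, Cruise, Ground}.
States satisfying E[armed → ¬low_batt U armed → ¬low_batt]: {Arming, Cruise, Ground}.
States satisfying gps: {Arming, Ground, Return}.
States satisfying EG gps: {Arming, Ground, Return}.
States satisfying E[armed → ¬low_batt U armed → ¬low_batt] ∧ EG gps: {Arming, Ground}.

{Arming, Ground}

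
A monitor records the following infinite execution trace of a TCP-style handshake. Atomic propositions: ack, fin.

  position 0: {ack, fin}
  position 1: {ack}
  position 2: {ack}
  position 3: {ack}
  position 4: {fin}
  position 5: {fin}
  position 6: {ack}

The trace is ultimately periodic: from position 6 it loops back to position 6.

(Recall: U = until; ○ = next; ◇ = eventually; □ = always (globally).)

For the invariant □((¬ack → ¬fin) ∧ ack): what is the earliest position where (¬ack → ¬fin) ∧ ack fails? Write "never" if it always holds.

Check (¬ack → ¬fin) ∧ ack at each position in order: 0 ✓, 1 ✓, 2 ✓, 3 ✓.
At position 4 the labels are {fin}, so (¬ack → ¬fin) ∧ ack is false there. This is the first violation.

4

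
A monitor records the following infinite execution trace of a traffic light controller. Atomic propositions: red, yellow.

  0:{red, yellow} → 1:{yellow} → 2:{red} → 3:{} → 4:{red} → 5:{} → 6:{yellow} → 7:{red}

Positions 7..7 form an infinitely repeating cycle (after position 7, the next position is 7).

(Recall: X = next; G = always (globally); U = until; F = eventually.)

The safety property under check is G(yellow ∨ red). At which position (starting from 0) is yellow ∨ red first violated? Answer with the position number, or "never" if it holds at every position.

3

Check yellow ∨ red at each position in order: 0 ✓, 1 ✓, 2 ✓.
At position 3 the labels are {}, so yellow ∨ red is false there. This is the first violation.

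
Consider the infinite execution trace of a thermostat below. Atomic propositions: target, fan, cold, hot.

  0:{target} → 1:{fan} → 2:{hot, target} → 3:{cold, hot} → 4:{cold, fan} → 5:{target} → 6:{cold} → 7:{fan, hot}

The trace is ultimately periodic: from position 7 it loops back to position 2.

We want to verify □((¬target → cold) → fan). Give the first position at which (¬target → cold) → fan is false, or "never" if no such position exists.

At position 0 the labels are {target}, so (¬target → cold) → fan is false there. This is the first violation.

0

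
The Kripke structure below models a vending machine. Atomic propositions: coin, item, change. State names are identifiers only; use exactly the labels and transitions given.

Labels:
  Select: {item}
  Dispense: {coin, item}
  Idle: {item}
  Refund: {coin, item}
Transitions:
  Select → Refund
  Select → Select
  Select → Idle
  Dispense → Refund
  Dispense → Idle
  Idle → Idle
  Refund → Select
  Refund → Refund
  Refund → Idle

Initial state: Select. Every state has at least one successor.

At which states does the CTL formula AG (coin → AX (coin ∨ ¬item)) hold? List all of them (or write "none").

States satisfying coin → AX (coin ∨ ¬item): {Select, Idle}.
States satisfying AG (coin → AX (coin ∨ ¬item)): {Idle}.

{Idle}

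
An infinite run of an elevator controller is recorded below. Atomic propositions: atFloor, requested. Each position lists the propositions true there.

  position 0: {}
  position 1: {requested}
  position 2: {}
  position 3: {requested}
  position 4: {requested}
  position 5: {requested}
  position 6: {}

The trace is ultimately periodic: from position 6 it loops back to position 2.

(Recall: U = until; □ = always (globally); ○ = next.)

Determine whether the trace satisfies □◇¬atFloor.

◇¬atFloor holds at every position 0..6, and those are all positions ever visited, so □◇¬atFloor holds.

Holds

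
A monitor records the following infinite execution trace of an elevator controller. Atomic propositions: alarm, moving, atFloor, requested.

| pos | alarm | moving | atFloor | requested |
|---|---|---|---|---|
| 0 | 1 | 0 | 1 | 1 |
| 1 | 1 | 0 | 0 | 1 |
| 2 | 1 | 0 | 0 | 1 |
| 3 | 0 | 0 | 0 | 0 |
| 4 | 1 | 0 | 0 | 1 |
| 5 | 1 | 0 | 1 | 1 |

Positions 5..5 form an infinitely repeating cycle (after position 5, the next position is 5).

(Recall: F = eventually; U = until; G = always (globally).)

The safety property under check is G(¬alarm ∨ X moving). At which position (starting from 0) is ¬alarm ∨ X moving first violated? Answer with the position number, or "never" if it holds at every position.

0

At position 0 the labels are {alarm, atFloor, requested} and the next position 1 has {alarm, requested}, so ¬alarm ∨ X moving is false there. This is the first violation.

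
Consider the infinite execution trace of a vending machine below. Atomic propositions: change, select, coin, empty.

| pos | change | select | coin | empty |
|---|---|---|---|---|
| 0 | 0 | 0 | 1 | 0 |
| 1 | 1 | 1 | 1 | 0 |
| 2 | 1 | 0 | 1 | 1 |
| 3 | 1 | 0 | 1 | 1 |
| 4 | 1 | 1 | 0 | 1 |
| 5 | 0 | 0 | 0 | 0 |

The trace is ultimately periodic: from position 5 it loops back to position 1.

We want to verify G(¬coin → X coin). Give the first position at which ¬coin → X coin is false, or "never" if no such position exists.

4

Check ¬coin → X coin at each position in order: 0 ✓, 1 ✓, 2 ✓, 3 ✓.
At position 4 the labels are {change, empty, select} and the next position 5 has {}, so ¬coin → X coin is false there. This is the first violation.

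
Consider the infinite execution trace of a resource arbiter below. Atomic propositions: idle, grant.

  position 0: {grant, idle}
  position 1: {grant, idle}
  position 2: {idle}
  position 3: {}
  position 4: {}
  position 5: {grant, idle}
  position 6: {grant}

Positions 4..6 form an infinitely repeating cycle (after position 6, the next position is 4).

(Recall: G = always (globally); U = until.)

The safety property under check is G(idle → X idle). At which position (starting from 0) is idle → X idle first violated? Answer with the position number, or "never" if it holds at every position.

Check idle → X idle at each position in order: 0 ✓, 1 ✓.
At position 2 the labels are {idle} and the next position 3 has {}, so idle → X idle is false there. This is the first violation.

2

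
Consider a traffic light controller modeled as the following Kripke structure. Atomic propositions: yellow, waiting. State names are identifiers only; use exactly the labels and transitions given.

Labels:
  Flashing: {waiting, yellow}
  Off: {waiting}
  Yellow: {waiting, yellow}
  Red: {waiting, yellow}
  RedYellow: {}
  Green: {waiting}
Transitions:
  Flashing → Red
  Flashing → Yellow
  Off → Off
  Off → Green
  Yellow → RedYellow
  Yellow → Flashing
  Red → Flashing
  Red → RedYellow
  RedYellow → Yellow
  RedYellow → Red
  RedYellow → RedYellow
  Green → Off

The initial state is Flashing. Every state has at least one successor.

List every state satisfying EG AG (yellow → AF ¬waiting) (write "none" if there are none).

States satisfying AG (yellow → AF ¬waiting): {Off, Green}.
States satisfying EG AG (yellow → AF ¬waiting): {Off, Green}.

{Off, Green}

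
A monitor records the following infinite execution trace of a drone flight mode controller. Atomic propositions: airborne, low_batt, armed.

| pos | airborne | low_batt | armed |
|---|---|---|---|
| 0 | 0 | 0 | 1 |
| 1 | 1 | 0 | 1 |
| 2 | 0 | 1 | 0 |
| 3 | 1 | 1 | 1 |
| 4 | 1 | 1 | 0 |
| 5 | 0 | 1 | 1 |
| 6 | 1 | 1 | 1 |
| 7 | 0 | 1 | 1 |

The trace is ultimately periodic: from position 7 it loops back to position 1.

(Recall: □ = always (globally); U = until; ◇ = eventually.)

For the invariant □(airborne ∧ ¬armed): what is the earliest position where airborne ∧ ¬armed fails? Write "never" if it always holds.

At position 0 the labels are {armed}, so airborne ∧ ¬armed is false there. This is the first violation.

0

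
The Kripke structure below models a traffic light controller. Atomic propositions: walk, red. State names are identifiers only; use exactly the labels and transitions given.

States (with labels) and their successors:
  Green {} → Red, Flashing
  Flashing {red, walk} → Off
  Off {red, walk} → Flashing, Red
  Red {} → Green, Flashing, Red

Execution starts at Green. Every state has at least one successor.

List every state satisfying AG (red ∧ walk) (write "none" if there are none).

none

States satisfying red ∧ walk: {Flashing, Off}.
States satisfying AG (red ∧ walk): ∅.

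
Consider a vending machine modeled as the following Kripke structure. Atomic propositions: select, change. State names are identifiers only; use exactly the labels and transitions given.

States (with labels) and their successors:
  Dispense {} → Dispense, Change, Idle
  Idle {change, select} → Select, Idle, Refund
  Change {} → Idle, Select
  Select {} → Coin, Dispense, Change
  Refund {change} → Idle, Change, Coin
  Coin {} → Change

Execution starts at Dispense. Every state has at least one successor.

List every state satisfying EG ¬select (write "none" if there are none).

States satisfying ¬select: {Dispense, Change, Select, Refund, Coin}.
States satisfying EG ¬select: {Dispense, Change, Select, Refund, Coin}.

{Dispense, Change, Select, Refund, Coin}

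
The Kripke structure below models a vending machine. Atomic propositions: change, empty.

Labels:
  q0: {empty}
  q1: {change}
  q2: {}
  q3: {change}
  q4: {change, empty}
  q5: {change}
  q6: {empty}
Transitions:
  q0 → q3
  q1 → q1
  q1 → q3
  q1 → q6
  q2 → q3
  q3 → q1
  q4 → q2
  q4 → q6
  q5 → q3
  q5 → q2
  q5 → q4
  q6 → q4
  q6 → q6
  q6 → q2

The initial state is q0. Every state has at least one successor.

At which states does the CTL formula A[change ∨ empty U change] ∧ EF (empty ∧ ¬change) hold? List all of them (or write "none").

{q0, q1, q3, q4, q5}

States satisfying change ∨ empty: {q0, q1, q3, q4, q5, q6}.
States satisfying change: {q1, q3, q4, q5}.
States satisfying A[change ∨ empty U change]: {q0, q1, q3, q4, q5}.
States satisfying empty ∧ ¬change: {q0, q6}.
States satisfying EF (empty ∧ ¬change): {q0, q1, q2, q3, q4, q5, q6}.
States satisfying A[change ∨ empty U change] ∧ EF (empty ∧ ¬change): {q0, q1, q3, q4, q5}.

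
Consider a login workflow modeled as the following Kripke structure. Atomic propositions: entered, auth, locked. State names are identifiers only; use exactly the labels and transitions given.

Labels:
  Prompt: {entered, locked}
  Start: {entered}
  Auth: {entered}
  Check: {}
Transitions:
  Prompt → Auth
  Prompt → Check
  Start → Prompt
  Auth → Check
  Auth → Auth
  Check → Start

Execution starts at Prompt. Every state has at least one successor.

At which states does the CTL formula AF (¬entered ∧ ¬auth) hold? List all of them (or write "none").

{Check}

States satisfying ¬entered ∧ ¬auth: {Check}.
States satisfying AF (¬entered ∧ ¬auth): {Check}.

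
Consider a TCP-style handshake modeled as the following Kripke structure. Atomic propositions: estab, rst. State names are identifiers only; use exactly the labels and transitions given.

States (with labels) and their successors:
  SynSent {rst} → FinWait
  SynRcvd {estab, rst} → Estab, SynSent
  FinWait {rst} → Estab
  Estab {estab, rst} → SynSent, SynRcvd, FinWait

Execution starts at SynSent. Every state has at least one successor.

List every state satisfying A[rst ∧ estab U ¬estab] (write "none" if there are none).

States satisfying rst ∧ estab: {SynRcvd, Estab}.
States satisfying ¬estab: {SynSent, FinWait}.
States satisfying A[rst ∧ estab U ¬estab]: {SynSent, FinWait}.

{SynSent, FinWait}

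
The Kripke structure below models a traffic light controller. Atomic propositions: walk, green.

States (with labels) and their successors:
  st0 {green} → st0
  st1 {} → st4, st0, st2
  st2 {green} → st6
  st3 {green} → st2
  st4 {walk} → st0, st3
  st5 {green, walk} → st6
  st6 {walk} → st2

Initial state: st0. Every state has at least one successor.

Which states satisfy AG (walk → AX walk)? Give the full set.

{st0}

States satisfying walk → AX walk: {st0, st1, st2, st3, st5}.
States satisfying AG (walk → AX walk): {st0}.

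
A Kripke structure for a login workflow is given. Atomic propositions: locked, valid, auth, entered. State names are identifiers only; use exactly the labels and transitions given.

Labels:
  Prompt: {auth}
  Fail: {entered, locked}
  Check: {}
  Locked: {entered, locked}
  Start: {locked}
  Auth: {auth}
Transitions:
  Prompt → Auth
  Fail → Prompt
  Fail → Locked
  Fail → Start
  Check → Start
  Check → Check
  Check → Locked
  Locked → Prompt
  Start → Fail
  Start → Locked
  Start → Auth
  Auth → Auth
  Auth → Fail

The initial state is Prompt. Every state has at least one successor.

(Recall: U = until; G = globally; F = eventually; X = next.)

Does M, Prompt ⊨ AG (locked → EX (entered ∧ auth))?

No

States satisfying locked → EX (entered ∧ auth): {Prompt, Check, Auth}.
States satisfying AG (locked → EX (entered ∧ auth)): ∅.
Fail is reachable from Prompt and violates locked → EX (entered ∧ auth), so AG fails at Prompt.
Prompt ∉ Sat(AG (locked → EX (entered ∧ auth))).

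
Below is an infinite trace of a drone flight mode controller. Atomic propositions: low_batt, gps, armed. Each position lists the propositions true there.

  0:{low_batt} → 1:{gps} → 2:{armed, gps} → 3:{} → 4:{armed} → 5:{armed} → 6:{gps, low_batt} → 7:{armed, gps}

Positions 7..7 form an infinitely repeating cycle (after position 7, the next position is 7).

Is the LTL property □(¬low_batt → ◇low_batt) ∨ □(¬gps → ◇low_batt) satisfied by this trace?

¬low_batt → ◇low_batt must hold at every position from 0 onward. It fails at position 7, so □(¬low_batt → ◇low_batt) is false.
Positions where ¬low_batt holds: 1, 2, 3, 4, 5, 7.
Check ◇low_batt at each: 1→ok, 2→ok, 3→ok, 4→ok, 5→ok, 7→fails.
¬gps → ◇low_batt holds at every position 0..7, and those are all positions ever visited, so □(¬gps → ◇low_batt) holds.
Positions where ¬gps holds: 0, 3, 4, 5.
Check ◇low_batt at each: 0→ok, 3→ok, 4→ok, 5→ok.
At position 0: □(¬low_batt → ◇low_batt) is false; □(¬gps → ◇low_batt) is true; so □(¬low_batt → ◇low_batt) ∨ □(¬gps → ◇low_batt) is true.

Yes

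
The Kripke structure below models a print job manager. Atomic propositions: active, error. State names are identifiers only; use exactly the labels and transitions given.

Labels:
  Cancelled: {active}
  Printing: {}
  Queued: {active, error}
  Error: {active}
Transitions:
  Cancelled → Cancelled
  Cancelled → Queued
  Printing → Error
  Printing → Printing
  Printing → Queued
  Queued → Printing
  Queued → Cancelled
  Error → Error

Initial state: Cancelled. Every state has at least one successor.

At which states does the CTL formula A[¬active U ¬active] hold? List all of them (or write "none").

States satisfying ¬active: {Printing}.
States satisfying A[¬active U ¬active]: {Printing}.

{Printing}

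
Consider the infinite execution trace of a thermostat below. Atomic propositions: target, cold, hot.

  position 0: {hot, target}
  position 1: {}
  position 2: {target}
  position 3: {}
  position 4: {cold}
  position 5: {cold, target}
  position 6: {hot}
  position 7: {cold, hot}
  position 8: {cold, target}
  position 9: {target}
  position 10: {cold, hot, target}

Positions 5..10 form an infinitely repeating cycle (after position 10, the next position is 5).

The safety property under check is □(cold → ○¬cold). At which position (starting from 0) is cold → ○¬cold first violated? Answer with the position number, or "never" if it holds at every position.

Check cold → ○¬cold at each position in order: 0 ✓, 1 ✓, 2 ✓, 3 ✓.
At position 4 the labels are {cold} and the next position 5 has {cold, target}, so cold → ○¬cold is false there. This is the first violation.

4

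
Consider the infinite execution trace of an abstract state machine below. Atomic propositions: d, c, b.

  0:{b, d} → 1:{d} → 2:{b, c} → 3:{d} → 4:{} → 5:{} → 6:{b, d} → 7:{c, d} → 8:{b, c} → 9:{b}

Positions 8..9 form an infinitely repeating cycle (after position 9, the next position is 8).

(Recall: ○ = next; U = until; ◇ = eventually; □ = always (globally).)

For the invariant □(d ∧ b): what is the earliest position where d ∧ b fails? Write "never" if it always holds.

1

Check d ∧ b at each position in order: 0 ✓.
At position 1 the labels are {d}, so d ∧ b is false there. This is the first violation.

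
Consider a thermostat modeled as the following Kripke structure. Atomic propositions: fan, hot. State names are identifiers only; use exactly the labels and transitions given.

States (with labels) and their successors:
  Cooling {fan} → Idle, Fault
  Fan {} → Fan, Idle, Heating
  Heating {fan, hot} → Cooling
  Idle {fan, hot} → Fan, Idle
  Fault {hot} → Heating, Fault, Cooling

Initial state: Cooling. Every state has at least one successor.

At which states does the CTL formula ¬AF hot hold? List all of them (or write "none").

{Fan}

States satisfying hot: {Heating, Idle, Fault}.
States satisfying AF hot: {Cooling, Heating, Idle, Fault}.
States satisfying ¬AF hot: {Fan}.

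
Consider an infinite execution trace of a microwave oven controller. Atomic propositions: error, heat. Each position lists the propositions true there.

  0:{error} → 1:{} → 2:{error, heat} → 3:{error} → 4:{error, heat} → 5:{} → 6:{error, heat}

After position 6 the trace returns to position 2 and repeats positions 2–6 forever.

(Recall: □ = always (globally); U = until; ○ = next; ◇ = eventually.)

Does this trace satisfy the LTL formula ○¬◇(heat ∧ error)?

No

The position after 0 is 1; ¬◇(heat ∧ error) is false there.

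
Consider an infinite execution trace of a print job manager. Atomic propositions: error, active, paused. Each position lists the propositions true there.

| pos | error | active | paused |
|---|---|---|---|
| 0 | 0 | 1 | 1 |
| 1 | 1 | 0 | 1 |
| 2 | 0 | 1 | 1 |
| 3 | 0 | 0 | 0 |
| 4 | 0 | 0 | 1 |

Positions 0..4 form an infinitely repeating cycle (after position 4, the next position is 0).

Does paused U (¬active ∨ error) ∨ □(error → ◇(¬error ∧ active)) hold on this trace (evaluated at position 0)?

Yes

Walking from position 0: ¬active ∨ error first holds at position 1, and paused holds at every earlier position along the way, so paused U (¬active ∨ error) holds.
error → ◇(¬error ∧ active) holds at every position 0..4, and those are all positions ever visited, so □(error → ◇(¬error ∧ active)) holds.
Positions where error holds: 1.
Check ◇(¬error ∧ active) at each: 1→ok.
At position 0: paused U (¬active ∨ error) is true; □(error → ◇(¬error ∧ active)) is true; so paused U (¬active ∨ error) ∨ □(error → ◇(¬error ∧ active)) is true.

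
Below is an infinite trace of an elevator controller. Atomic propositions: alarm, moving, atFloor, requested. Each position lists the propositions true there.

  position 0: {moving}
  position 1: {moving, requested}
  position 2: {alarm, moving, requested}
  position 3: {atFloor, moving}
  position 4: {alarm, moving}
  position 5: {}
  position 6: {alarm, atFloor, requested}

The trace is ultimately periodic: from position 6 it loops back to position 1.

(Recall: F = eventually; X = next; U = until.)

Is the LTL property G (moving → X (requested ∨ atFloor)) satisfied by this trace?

Violated

moving → X (requested ∨ atFloor) must hold at every position from 0 onward. It fails at position 3, so G (moving → X (requested ∨ atFloor)) is false.
Positions where moving holds: 0, 1, 2, 3, 4.
Check X (requested ∨ atFloor) at each: 0→ok, 1→ok, 2→ok, 3→fails, 4→fails.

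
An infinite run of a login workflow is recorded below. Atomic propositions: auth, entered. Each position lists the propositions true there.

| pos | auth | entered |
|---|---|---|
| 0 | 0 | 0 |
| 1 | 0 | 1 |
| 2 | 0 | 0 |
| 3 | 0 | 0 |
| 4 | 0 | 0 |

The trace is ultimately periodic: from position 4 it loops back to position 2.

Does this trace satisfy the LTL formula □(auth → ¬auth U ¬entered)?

auth → ¬auth U ¬entered holds at every position 0..4, and those are all positions ever visited, so □(auth → ¬auth U ¬entered) holds.

Satisfied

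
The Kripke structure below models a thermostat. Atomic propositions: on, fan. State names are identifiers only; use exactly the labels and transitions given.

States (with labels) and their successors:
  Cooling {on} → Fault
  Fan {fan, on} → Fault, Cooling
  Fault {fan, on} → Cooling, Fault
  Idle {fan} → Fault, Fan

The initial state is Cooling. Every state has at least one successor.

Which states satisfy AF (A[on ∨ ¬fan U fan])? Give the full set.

States satisfying A[on ∨ ¬fan U fan]: {Cooling, Fan, Fault, Idle}.
States satisfying AF (A[on ∨ ¬fan U fan]): {Cooling, Fan, Fault, Idle}.

{Cooling, Fan, Fault, Idle}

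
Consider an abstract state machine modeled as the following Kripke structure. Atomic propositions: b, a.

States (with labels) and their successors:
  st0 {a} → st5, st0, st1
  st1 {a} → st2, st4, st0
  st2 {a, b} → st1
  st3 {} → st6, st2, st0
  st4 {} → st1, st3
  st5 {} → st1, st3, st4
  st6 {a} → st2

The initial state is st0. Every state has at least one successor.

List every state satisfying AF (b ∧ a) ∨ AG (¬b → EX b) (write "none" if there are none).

States satisfying b ∧ a: {st2}.
States satisfying AF (b ∧ a): {st2, st6}.
States satisfying ¬b → EX b: {st1, st2, st3, st6}.
States satisfying AG (¬b → EX b): ∅.
States satisfying AF (b ∧ a) ∨ AG (¬b → EX b): {st2, st6}.

{st2, st6}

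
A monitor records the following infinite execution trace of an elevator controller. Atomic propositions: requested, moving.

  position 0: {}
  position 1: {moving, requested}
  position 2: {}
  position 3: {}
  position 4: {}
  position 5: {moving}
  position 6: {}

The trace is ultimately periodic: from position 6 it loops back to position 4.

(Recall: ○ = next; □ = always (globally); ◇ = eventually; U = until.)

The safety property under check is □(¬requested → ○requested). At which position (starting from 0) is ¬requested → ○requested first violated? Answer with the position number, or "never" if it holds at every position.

Check ¬requested → ○requested at each position in order: 0 ✓, 1 ✓.
At position 2 the labels are {} and the next position 3 has {}, so ¬requested → ○requested is false there. This is the first violation.

2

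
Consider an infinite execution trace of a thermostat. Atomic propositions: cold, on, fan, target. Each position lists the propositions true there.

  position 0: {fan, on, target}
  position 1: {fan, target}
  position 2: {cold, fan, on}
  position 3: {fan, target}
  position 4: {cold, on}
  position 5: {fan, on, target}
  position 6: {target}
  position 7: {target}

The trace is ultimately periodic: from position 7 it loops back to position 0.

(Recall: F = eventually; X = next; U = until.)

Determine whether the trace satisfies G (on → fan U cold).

Violated

on → fan U cold must hold at every position from 0 onward. It fails at position 5, so G (on → fan U cold) is false.
Positions where on holds: 0, 2, 4, 5.
Check fan U cold at each: 0→ok, 2→ok, 4→ok, 5→fails.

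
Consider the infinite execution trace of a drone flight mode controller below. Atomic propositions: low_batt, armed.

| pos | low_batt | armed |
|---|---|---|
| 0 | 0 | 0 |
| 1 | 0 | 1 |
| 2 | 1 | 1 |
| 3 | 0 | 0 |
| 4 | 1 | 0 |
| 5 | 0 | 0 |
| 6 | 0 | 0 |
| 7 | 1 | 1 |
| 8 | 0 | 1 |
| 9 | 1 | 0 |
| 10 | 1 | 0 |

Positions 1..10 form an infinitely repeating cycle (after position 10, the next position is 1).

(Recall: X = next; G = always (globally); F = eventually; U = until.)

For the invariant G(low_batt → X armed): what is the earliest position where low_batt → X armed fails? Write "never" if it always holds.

2

Check low_batt → X armed at each position in order: 0 ✓, 1 ✓.
At position 2 the labels are {armed, low_batt} and the next position 3 has {}, so low_batt → X armed is false there. This is the first violation.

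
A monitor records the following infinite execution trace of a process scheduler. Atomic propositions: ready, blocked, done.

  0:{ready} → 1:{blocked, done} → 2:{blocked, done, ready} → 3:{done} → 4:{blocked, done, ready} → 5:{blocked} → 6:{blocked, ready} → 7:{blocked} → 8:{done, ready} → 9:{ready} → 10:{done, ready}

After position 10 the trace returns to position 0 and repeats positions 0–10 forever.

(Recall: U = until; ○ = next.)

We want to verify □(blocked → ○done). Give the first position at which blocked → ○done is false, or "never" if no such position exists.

Check blocked → ○done at each position in order: 0 ✓, 1 ✓, 2 ✓, 3 ✓.
At position 4 the labels are {blocked, done, ready} and the next position 5 has {blocked}, so blocked → ○done is false there. This is the first violation.

4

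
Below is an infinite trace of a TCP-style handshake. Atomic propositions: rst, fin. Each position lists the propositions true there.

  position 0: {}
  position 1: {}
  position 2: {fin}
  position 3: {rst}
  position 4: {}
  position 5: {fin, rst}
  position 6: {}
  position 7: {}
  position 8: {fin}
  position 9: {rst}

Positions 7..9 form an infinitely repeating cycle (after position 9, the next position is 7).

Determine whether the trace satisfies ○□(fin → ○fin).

Violated

The position after 0 is 1; □(fin → ○fin) is false there.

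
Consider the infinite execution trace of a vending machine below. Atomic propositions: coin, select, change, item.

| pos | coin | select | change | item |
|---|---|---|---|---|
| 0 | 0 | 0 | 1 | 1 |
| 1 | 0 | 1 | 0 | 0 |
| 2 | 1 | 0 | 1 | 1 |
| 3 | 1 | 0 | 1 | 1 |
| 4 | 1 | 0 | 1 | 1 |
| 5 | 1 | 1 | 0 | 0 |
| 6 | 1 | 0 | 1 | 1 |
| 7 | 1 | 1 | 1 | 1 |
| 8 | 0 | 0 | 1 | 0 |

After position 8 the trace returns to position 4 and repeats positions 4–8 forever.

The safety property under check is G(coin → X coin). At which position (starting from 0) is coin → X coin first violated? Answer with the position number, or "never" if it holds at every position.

7

Check coin → X coin at each position in order: 0 ✓, 1 ✓, 2 ✓, 3 ✓, 4 ✓, 5 ✓, 6 ✓.
At position 7 the labels are {change, coin, item, select} and the next position 8 has {change}, so coin → X coin is false there. This is the first violation.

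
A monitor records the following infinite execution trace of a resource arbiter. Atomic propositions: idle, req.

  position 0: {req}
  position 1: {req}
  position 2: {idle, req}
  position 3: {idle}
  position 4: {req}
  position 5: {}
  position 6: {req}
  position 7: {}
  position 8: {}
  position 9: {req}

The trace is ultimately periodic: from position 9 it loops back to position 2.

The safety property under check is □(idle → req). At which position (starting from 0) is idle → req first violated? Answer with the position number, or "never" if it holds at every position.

Check idle → req at each position in order: 0 ✓, 1 ✓, 2 ✓.
At position 3 the labels are {idle}, so idle → req is false there. This is the first violation.

3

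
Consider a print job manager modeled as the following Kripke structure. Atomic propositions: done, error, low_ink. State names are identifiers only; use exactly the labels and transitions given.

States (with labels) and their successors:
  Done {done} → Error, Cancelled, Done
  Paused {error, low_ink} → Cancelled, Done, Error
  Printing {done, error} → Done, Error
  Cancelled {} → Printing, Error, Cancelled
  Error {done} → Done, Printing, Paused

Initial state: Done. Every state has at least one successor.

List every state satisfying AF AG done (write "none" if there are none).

States satisfying AG done: ∅.
States satisfying AF AG done: ∅.

none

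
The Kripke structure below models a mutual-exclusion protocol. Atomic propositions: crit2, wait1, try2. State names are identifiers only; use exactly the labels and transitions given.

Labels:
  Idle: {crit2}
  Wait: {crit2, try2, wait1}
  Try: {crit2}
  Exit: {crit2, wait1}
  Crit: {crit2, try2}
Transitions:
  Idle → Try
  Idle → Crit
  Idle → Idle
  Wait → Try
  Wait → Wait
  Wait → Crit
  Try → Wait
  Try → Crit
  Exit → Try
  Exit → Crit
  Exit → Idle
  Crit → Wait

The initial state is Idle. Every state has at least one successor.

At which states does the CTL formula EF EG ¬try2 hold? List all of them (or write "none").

{Idle, Exit}

States satisfying EG ¬try2: {Idle, Exit}.
States satisfying EF EG ¬try2: {Idle, Exit}.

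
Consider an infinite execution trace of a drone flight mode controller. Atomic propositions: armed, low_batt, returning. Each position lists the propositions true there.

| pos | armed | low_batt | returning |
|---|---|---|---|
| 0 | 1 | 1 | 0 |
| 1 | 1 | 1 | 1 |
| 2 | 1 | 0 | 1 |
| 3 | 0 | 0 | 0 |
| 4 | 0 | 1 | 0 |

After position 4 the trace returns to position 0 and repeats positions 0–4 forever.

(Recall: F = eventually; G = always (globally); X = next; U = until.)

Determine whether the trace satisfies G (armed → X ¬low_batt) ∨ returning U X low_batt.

armed → X ¬low_batt must hold at every position from 0 onward. It fails at position 0, so G (armed → X ¬low_batt) is false.
Positions where armed holds: 0, 1, 2.
Check X ¬low_batt at each: 0→fails, 1→ok, 2→ok.
Walking from position 0: X low_batt first holds at position 0, and returning holds at every earlier position along the way, so returning U X low_batt holds.
At position 0: G (armed → X ¬low_batt) is false; returning U X low_batt is true; so G (armed → X ¬low_batt) ∨ returning U X low_batt is true.

Yes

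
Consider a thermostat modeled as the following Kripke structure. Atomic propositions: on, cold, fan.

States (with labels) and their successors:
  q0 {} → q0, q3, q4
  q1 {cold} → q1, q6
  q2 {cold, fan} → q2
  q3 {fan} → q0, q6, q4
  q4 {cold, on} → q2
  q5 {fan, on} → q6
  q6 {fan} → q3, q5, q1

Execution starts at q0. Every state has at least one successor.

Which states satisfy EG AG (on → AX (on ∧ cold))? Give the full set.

States satisfying AG (on → AX (on ∧ cold)): {q2}.
States satisfying EG AG (on → AX (on ∧ cold)): {q2}.

{q2}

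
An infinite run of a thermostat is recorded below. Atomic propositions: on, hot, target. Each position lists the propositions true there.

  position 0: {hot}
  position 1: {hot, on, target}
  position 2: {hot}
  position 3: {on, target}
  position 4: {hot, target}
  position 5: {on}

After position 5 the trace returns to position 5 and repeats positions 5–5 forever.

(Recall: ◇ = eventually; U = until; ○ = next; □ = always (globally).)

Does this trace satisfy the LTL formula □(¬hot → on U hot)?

¬hot → on U hot must hold at every position from 0 onward. It fails at position 5, so □(¬hot → on U hot) is false.
Positions where ¬hot holds: 3, 5.
Check on U hot at each: 3→ok, 5→fails.

No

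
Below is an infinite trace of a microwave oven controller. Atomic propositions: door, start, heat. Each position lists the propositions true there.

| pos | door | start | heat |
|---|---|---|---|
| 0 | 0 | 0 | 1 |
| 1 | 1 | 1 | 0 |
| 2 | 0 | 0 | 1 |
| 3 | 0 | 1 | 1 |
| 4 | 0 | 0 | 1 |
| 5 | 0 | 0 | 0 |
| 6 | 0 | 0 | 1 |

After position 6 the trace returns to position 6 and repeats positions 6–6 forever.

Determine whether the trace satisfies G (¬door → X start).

Does not hold

¬door → X start must hold at every position from 0 onward. It fails at position 3, so G (¬door → X start) is false.
Positions where ¬door holds: 0, 2, 3, 4, 5, 6.
Check X start at each: 0→ok, 2→ok, 3→fails, 4→fails, 5→fails, 6→fails.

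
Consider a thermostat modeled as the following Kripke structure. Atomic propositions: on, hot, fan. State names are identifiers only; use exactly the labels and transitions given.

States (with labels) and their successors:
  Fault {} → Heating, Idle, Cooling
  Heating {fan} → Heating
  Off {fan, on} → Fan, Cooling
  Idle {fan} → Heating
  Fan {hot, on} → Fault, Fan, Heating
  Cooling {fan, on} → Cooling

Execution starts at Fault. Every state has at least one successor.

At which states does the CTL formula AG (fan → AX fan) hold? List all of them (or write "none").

{Fault, Heating, Idle, Fan, Cooling}

States satisfying fan → AX fan: {Fault, Heating, Idle, Fan, Cooling}.
States satisfying AG (fan → AX fan): {Fault, Heating, Idle, Fan, Cooling}.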